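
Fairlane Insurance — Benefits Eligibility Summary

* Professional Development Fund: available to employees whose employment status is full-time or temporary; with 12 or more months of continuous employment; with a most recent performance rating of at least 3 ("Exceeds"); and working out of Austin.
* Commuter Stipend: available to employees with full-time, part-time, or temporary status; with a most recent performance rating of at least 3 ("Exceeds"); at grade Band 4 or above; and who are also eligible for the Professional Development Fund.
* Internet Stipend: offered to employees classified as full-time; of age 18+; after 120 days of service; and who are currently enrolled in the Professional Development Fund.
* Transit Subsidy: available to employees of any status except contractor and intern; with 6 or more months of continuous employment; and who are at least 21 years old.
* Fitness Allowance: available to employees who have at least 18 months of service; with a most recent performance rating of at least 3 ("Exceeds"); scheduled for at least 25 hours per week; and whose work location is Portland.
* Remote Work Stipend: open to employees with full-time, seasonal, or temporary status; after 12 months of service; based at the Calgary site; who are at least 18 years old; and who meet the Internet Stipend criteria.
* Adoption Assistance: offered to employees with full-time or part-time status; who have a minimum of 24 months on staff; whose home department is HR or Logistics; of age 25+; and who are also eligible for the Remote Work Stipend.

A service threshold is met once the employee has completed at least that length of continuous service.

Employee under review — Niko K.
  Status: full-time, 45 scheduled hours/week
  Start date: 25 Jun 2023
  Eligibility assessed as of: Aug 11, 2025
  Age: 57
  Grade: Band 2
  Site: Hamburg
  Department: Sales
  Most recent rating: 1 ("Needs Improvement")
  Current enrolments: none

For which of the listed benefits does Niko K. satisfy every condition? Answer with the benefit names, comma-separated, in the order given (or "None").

Service from 25 Jun 2023 to Aug 11, 2025: 778 days.
Professional Development Fund — status full-time ✓; service 778 days ≥ 12 months (≈360 days) ✓; rating 1 < 3 ✗ → not eligible.
Commuter Stipend — status full-time ✓; rating 1 < 3 ✗ → not eligible.
Internet Stipend — status full-time ✓; age 57 ≥ 18 ✓; service 778 days ≥ 120 days ✓; not enrolled in Professional Development Fund ✗ → not eligible.
Transit Subsidy — status full-time ✓ (not excluded); service 778 days ≥ 6 months (≈180 days) ✓; age 57 ≥ 21 ✓ → eligible.
Fitness Allowance — service 778 days ≥ 18 months (≈540 days) ✓; rating 1 < 3 ✗ → not eligible.
Remote Work Stipend — status full-time ✓; service 778 days ≥ 12 months (≈360 days) ✓; site Hamburg ✗ (not Calgary) → not eligible.
Adoption Assistance — status full-time ✓; service 778 days ≥ 24 months (≈720 days) ✓; dept Sales ✗ → not eligible.

Transit Subsidy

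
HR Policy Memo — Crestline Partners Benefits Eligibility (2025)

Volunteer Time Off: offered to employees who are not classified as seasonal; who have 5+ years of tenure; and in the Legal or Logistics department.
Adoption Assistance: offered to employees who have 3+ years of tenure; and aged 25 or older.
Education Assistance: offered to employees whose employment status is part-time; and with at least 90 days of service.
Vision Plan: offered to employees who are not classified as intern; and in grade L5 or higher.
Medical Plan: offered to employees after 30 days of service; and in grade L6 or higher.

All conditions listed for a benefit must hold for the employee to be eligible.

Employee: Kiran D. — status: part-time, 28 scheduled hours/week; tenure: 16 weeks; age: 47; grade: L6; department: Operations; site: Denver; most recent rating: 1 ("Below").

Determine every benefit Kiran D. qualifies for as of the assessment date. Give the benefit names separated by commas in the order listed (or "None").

Volunteer Time Off — status part-time ✓ (not excluded); service 16 weeks < 5 years (≈1825 days) ✗ → not eligible.
Adoption Assistance — service 16 weeks < 3 years (≈1095 days) ✗ → not eligible.
Education Assistance — status part-time ✓; service 16 weeks ≥ 90 days ✓ → eligible.
Vision Plan — status part-time ✓ (not excluded); grade L6 ≥ L5 ✓ → eligible.
Medical Plan — service 16 weeks ≥ 30 days ✓; grade L6 ≥ L6 ✓ → eligible.

Education Assistance, Vision Plan, Medical Plan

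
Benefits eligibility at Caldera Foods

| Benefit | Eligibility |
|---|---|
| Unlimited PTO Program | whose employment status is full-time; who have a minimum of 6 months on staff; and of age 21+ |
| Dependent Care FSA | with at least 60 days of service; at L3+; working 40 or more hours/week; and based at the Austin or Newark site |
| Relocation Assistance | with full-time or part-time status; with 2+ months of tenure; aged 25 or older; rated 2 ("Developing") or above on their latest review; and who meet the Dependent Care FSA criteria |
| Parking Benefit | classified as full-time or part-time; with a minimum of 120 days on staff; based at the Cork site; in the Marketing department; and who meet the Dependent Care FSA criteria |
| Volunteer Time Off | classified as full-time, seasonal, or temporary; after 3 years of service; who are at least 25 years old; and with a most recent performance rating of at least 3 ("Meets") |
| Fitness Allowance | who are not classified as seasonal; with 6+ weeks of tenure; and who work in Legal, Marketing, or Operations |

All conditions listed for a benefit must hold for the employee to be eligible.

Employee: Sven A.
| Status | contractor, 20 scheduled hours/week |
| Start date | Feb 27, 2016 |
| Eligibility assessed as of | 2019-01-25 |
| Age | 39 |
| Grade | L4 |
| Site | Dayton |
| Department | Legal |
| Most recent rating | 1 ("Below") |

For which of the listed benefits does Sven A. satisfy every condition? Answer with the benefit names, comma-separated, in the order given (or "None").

Service from Feb 27, 2016 to 2019-01-25: 1063 days.
Unlimited PTO Program — status contractor ✗ (requires full-time) → not eligible.
Dependent Care FSA — service 1063 days ≥ 60 days ✓; grade L4 ≥ L3 ✓; 20 hrs/wk < 40 ✗ → not eligible.
Relocation Assistance — status contractor ✗ (requires full-time or part-time) → not eligible.
Parking Benefit — status contractor ✗ (requires full-time or part-time) → not eligible.
Volunteer Time Off — status contractor ✗ (requires full-time, seasonal, or temporary) → not eligible.
Fitness Allowance — status contractor ✓ (not excluded); service 1063 days ≥ 6 weeks (≈42 days) ✓; dept Legal ✓ → eligible.

Fitness Allowance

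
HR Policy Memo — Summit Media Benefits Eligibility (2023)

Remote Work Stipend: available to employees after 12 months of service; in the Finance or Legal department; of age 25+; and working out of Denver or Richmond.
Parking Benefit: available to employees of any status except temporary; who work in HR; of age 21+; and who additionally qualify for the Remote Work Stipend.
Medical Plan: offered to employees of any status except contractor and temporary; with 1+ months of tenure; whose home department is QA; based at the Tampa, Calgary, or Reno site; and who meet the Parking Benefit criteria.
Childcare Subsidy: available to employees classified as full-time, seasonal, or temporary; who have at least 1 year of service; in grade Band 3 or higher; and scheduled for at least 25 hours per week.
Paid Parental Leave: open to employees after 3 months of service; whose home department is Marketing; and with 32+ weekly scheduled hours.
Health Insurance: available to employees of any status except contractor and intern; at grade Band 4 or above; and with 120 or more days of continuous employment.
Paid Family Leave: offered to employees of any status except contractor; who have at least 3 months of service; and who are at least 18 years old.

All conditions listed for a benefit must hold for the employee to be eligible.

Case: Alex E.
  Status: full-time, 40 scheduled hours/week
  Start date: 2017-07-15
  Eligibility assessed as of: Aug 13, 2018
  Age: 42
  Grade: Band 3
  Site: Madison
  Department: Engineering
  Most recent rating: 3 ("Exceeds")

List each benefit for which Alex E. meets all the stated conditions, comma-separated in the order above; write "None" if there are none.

Childcare Subsidy, Paid Family Leave

Service from 2017-07-15 to Aug 13, 2018: 394 days.
Remote Work Stipend — service 394 days ≥ 12 months (≈360 days) ✓; dept Engineering ✗ → not eligible.
Parking Benefit — status full-time ✓ (not excluded); dept Engineering ✗ → not eligible.
Medical Plan — status full-time ✓ (not excluded); service 394 days ≥ 1 month (≈30 days) ✓; dept Engineering ✗ → not eligible.
Childcare Subsidy — status full-time ✓; service 394 days ≥ 1 year (≈365 days) ✓; grade Band 3 ≥ Band 3 ✓; 40 hrs/wk ≥ 25 ✓ → eligible.
Paid Parental Leave — service 394 days ≥ 3 months (≈90 days) ✓; dept Engineering ✗ → not eligible.
Health Insurance — status full-time ✓ (not excluded); grade Band 3 < Band 4 ✗ → not eligible.
Paid Family Leave — status full-time ✓ (not excluded); service 394 days ≥ 3 months (≈90 days) ✓; age 42 ≥ 18 ✓ → eligible.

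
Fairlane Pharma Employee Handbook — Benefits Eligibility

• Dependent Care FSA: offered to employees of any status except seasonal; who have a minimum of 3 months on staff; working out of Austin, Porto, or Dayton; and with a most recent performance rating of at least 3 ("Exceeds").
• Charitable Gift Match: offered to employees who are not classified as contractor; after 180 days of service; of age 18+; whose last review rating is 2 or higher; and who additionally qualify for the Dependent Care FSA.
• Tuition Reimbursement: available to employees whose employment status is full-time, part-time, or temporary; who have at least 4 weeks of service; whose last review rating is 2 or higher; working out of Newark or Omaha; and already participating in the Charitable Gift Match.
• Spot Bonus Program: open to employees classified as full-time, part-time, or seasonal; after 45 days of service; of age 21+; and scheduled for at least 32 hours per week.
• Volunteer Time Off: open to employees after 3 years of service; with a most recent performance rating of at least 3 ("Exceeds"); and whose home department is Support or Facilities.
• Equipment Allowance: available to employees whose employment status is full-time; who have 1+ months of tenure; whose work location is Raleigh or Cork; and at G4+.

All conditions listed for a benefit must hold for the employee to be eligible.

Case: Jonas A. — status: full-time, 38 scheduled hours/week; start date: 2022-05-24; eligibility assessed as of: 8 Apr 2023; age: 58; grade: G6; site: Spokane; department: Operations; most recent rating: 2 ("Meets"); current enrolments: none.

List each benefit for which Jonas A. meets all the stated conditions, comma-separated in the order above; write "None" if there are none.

Spot Bonus Program

Service from 2022-05-24 to 8 Apr 2023: 319 days.
Dependent Care FSA — status full-time ✓ (not excluded); service 319 days ≥ 3 months (≈90 days) ✓; site Spokane ✗ (not Austin, Porto, or Dayton) → not eligible.
Charitable Gift Match — status full-time ✓ (not excluded); service 319 days ≥ 180 days ✓; age 58 ≥ 18 ✓; rating 2 ≥ 2 ✓; not eligible for Dependent Care FSA ✗ → not eligible.
Tuition Reimbursement — status full-time ✓; service 319 days ≥ 4 weeks (≈28 days) ✓; rating 2 ≥ 2 ✓; site Spokane ✗ (not Newark or Omaha) → not eligible.
Spot Bonus Program — status full-time ✓; service 319 days ≥ 45 days ✓; age 58 ≥ 21 ✓; 38 hrs/wk ≥ 32 ✓ → eligible.
Volunteer Time Off — service 319 days < 3 years (≈1095 days) ✗ → not eligible.
Equipment Allowance — status full-time ✓; service 319 days ≥ 1 month (≈30 days) ✓; site Spokane ✗ (not Raleigh or Cork) → not eligible.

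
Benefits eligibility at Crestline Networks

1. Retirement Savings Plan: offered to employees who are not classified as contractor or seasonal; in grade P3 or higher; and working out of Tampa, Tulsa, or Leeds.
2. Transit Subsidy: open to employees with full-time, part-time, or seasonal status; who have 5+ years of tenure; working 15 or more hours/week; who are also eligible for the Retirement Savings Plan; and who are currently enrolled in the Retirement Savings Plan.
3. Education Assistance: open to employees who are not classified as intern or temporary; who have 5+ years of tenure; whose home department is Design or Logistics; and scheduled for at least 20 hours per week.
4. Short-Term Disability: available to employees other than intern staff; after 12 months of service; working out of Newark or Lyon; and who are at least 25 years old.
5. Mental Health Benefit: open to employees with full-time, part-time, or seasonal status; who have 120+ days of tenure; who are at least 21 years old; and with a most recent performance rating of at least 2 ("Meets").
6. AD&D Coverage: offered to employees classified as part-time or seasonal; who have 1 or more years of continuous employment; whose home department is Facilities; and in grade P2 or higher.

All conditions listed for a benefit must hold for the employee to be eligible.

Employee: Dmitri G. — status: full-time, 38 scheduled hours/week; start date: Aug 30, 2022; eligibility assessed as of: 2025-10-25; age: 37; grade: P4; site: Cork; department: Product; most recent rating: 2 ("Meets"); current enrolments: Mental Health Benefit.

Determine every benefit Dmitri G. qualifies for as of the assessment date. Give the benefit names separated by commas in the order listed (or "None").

Mental Health Benefit

Service from Aug 30, 2022 to 2025-10-25: 1152 days.
Retirement Savings Plan — status full-time ✓ (not excluded); grade P4 ≥ P3 ✓; site Cork ✗ (not Tampa, Tulsa, or Leeds) → not eligible.
Transit Subsidy — status full-time ✓; service 1152 days < 5 years (≈1825 days) ✗ → not eligible.
Education Assistance — status full-time ✓ (not excluded); service 1152 days < 5 years (≈1825 days) ✗ → not eligible.
Short-Term Disability — status full-time ✓ (not excluded); service 1152 days ≥ 12 months (≈360 days) ✓; site Cork ✗ (not Newark or Lyon) → not eligible.
Mental Health Benefit — status full-time ✓; service 1152 days ≥ 120 days ✓; age 37 ≥ 21 ✓; rating 2 ≥ 2 ✓ → eligible.
AD&D Coverage — status full-time ✗ (requires part-time or seasonal) → not eligible.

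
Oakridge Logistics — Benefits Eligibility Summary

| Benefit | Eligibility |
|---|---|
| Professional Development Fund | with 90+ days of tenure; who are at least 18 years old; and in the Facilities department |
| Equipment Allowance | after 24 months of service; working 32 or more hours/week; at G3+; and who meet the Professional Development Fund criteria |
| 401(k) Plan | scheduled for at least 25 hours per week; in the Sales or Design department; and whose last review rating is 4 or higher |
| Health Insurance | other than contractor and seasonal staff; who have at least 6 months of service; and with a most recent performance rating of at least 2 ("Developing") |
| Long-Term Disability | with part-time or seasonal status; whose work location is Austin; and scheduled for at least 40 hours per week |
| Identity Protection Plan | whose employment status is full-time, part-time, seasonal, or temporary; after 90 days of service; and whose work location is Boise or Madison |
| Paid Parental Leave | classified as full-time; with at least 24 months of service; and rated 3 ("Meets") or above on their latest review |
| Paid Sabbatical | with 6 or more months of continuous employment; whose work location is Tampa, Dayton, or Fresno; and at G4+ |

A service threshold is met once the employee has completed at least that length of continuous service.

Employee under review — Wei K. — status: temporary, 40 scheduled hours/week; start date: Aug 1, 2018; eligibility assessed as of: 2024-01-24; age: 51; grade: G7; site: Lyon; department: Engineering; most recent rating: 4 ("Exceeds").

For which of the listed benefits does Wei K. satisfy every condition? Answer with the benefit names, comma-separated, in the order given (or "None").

Service from Aug 1, 2018 to 2024-01-24: 2002 days.
Professional Development Fund — service 2002 days ≥ 90 days ✓; age 51 ≥ 18 ✓; dept Engineering ✗ → not eligible.
Equipment Allowance — service 2002 days ≥ 24 months (≈720 days) ✓; 40 hrs/wk ≥ 32 ✓; grade G7 ≥ G3 ✓; not eligible for Professional Development Fund ✗ → not eligible.
401(k) Plan — 40 hrs/wk ≥ 25 ✓; dept Engineering ✗ → not eligible.
Health Insurance — status temporary ✓ (not excluded); service 2002 days ≥ 6 months (≈180 days) ✓; rating 4 ≥ 2 ✓ → eligible.
Long-Term Disability — status temporary ✗ (requires part-time or seasonal) → not eligible.
Identity Protection Plan — status temporary ✓; service 2002 days ≥ 90 days ✓; site Lyon ✗ (not Boise or Madison) → not eligible.
Paid Parental Leave — status temporary ✗ (requires full-time) → not eligible.
Paid Sabbatical — service 2002 days ≥ 6 months (≈180 days) ✓; site Lyon ✗ (not Tampa, Dayton, or Fresno) → not eligible.

Health Insurance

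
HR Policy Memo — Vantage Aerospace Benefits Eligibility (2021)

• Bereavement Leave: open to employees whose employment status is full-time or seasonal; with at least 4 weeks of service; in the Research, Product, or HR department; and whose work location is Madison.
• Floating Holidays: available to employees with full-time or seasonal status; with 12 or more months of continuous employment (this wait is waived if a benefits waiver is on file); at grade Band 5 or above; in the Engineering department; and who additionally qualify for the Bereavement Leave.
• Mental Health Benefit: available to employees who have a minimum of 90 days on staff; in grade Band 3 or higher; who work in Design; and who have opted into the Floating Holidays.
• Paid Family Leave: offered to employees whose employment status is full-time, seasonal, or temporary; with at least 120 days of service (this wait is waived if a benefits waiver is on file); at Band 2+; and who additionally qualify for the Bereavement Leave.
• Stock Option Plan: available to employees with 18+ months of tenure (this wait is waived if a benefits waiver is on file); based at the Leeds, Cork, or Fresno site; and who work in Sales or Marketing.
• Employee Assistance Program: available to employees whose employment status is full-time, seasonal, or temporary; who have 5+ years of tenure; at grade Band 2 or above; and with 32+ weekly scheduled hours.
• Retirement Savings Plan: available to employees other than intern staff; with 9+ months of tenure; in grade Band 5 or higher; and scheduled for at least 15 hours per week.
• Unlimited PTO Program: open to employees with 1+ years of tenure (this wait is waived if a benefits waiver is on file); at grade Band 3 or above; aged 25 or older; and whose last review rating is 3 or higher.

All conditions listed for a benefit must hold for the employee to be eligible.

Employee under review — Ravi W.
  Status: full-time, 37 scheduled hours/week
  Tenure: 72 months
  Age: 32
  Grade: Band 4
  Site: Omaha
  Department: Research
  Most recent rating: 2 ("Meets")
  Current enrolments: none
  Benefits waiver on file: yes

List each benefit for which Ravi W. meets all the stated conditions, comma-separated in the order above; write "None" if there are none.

Employee Assistance Program

Bereavement Leave — status full-time ✓; service 72 months ≥ 4 weeks (≈28 days) ✓; dept Research ✓; site Omaha ✗ (not Madison) → not eligible.
Floating Holidays — status full-time ✓; benefits waiver on file ✓; grade Band 4 < Band 5 ✗ → not eligible.
Mental Health Benefit — service 72 months ≥ 90 days ✓; grade Band 4 ≥ Band 3 ✓; dept Research ✗ → not eligible.
Paid Family Leave — status full-time ✓; benefits waiver on file ✓; grade Band 4 ≥ Band 2 ✓; not eligible for Bereavement Leave ✗ → not eligible.
Stock Option Plan — benefits waiver on file ✓; site Omaha ✗ (not Leeds, Cork, or Fresno) → not eligible.
Employee Assistance Program — status full-time ✓; service 72 months ≥ 5 years (≈1825 days) ✓; grade Band 4 ≥ Band 2 ✓; 37 hrs/wk ≥ 32 ✓ → eligible.
Retirement Savings Plan — status full-time ✓ (not excluded); service 72 months ≥ 9 months ✓; grade Band 4 < Band 5 ✗ → not eligible.
Unlimited PTO Program — benefits waiver on file ✓; grade Band 4 ≥ Band 3 ✓; age 32 ≥ 25 ✓; rating 2 < 3 ✗ → not eligible.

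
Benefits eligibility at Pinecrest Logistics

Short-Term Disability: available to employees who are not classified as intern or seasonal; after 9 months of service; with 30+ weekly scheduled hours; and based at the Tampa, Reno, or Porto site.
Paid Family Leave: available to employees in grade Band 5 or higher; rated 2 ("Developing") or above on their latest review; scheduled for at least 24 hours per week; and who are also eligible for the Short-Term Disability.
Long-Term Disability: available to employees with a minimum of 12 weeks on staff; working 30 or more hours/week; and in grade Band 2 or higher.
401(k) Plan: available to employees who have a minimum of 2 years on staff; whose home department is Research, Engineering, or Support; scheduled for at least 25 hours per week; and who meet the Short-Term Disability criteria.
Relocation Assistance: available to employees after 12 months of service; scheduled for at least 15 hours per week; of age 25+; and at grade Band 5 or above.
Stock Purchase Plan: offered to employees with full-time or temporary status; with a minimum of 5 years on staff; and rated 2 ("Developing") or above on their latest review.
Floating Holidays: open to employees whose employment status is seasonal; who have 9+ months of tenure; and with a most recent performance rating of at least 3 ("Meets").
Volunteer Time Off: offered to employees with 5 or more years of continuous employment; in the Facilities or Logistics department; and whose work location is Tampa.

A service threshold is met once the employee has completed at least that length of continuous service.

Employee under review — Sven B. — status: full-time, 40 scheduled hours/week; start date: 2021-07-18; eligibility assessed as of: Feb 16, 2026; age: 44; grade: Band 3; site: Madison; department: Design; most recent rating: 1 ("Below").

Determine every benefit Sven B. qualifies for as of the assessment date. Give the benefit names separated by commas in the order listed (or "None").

Service from 2021-07-18 to Feb 16, 2026: 1674 days.
Short-Term Disability — status full-time ✓ (not excluded); service 1674 days ≥ 9 months (≈270 days) ✓; 40 hrs/wk ≥ 30 ✓; site Madison ✗ (not Tampa, Reno, or Porto) → not eligible.
Paid Family Leave — grade Band 3 < Band 5 ✗ → not eligible.
Long-Term Disability — service 1674 days ≥ 12 weeks (≈84 days) ✓; 40 hrs/wk ≥ 30 ✓; grade Band 3 ≥ Band 2 ✓ → eligible.
401(k) Plan — service 1674 days ≥ 2 years (≈730 days) ✓; dept Design ✗ → not eligible.
Relocation Assistance — service 1674 days ≥ 12 months (≈360 days) ✓; 40 hrs/wk ≥ 15 ✓; age 44 ≥ 25 ✓; grade Band 3 < Band 5 ✗ → not eligible.
Stock Purchase Plan — status full-time ✓; service 1674 days < 5 years (≈1825 days) ✗ → not eligible.
Floating Holidays — status full-time ✗ (requires seasonal) → not eligible.
Volunteer Time Off — service 1674 days < 5 years (≈1825 days) ✗ → not eligible.

Long-Term Disability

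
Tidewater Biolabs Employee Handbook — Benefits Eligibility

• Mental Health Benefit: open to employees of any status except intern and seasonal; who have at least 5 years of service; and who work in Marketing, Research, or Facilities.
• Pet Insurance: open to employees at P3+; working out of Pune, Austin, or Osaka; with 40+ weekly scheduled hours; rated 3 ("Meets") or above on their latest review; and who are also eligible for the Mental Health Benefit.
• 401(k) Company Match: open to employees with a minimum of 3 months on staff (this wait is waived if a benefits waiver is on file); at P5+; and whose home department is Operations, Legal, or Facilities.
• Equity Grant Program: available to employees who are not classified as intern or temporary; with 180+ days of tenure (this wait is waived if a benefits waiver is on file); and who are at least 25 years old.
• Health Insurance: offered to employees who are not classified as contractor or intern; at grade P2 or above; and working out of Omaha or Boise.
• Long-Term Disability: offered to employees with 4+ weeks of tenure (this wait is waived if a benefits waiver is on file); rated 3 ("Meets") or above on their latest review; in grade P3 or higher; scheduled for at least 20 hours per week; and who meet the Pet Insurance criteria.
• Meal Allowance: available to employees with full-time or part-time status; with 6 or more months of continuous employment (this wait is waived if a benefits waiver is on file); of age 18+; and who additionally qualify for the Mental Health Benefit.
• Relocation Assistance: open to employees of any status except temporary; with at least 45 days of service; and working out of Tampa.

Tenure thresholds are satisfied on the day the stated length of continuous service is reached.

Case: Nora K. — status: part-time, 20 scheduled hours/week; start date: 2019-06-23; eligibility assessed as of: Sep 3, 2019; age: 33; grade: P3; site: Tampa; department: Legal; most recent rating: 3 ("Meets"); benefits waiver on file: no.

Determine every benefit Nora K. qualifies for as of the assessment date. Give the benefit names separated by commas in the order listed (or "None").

Service from 2019-06-23 to Sep 3, 2019: 72 days.
Mental Health Benefit — status part-time ✓ (not excluded); service 72 days < 5 years (≈1825 days) ✗ → not eligible.
Pet Insurance — grade P3 ≥ P3 ✓; site Tampa ✗ (not Pune, Austin, or Osaka) → not eligible.
401(k) Company Match — no waiver, service 72 days < 3 months (≈90 days) ✗ → not eligible.
Equity Grant Program — status part-time ✓ (not excluded); no waiver, service 72 days < 180 days ✗ → not eligible.
Health Insurance — status part-time ✓ (not excluded); grade P3 ≥ P2 ✓; site Tampa ✗ (not Omaha or Boise) → not eligible.
Long-Term Disability — no waiver, service 72 days ≥ 4 weeks (≈28 days) ✓; rating 3 ≥ 3 ✓; grade P3 ≥ P3 ✓; 20 hrs/wk ≥ 20 ✓; not eligible for Pet Insurance ✗ → not eligible.
Meal Allowance — status part-time ✓; no waiver, service 72 days < 6 months (≈180 days) ✗ → not eligible.
Relocation Assistance — status part-time ✓ (not excluded); service 72 days ≥ 45 days ✓; site Tampa ✓ → eligible.

Relocation Assistance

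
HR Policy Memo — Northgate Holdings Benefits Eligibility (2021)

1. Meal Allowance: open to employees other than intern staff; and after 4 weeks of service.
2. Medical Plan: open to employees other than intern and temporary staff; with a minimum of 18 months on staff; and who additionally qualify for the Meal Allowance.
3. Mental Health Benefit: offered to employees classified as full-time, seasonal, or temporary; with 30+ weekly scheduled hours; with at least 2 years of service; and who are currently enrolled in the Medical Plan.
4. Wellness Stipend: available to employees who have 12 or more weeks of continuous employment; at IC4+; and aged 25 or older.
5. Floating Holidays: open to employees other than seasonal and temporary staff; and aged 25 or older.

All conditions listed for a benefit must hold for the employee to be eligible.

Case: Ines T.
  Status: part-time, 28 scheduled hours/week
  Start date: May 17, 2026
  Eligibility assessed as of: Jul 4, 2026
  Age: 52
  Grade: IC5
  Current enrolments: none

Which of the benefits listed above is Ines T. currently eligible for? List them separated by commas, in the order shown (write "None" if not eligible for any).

Service from May 17, 2026 to Jul 4, 2026: 48 days.
Meal Allowance — status part-time ✓ (not excluded); service 48 days ≥ 4 weeks (≈28 days) ✓ → eligible.
Medical Plan — status part-time ✓ (not excluded); service 48 days < 18 months (≈540 days) ✗ → not eligible.
Mental Health Benefit — status part-time ✗ (requires full-time, seasonal, or temporary) → not eligible.
Wellness Stipend — service 48 days < 12 weeks (≈84 days) ✗ → not eligible.
Floating Holidays — status part-time ✓ (not excluded); age 52 ≥ 25 ✓ → eligible.

Meal Allowance, Floating Holidays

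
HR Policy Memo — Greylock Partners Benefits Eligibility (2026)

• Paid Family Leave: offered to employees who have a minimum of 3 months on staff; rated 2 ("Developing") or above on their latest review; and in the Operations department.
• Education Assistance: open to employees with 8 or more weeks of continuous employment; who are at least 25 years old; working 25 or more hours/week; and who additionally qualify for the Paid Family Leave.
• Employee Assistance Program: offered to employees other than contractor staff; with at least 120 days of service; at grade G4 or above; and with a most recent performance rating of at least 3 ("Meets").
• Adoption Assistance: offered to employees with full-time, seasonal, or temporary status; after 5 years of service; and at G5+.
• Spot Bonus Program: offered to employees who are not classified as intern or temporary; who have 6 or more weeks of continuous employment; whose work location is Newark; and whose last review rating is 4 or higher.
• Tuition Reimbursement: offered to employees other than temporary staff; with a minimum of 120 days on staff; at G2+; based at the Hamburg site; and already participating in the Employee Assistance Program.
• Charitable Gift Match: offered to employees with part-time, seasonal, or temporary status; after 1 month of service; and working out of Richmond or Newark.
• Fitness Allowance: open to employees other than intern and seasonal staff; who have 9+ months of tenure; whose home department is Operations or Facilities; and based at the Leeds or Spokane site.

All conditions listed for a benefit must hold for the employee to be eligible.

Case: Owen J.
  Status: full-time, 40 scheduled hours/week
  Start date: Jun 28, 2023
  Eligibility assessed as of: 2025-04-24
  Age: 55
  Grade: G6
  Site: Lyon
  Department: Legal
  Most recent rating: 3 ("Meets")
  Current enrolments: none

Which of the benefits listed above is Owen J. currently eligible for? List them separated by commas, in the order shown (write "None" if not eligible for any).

Service from Jun 28, 2023 to 2025-04-24: 666 days.
Paid Family Leave — service 666 days ≥ 3 months (≈90 days) ✓; rating 3 ≥ 2 ✓; dept Legal ✗ → not eligible.
Education Assistance — service 666 days ≥ 8 weeks (≈56 days) ✓; age 55 ≥ 25 ✓; 40 hrs/wk ≥ 25 ✓; not eligible for Paid Family Leave ✗ → not eligible.
Employee Assistance Program — status full-time ✓ (not excluded); service 666 days ≥ 120 days ✓; grade G6 ≥ G4 ✓; rating 3 ≥ 3 ✓ → eligible.
Adoption Assistance — status full-time ✓; service 666 days < 5 years (≈1825 days) ✗ → not eligible.
Spot Bonus Program — status full-time ✓ (not excluded); service 666 days ≥ 6 weeks (≈42 days) ✓; site Lyon ✗ (not Newark) → not eligible.
Tuition Reimbursement — status full-time ✓ (not excluded); service 666 days ≥ 120 days ✓; grade G6 ≥ G2 ✓; site Lyon ✗ (not Hamburg) → not eligible.
Charitable Gift Match — status full-time ✗ (requires part-time, seasonal, or temporary) → not eligible.
Fitness Allowance — status full-time ✓ (not excluded); service 666 days ≥ 9 months (≈270 days) ✓; dept Legal ✗ → not eligible.

Employee Assistance Program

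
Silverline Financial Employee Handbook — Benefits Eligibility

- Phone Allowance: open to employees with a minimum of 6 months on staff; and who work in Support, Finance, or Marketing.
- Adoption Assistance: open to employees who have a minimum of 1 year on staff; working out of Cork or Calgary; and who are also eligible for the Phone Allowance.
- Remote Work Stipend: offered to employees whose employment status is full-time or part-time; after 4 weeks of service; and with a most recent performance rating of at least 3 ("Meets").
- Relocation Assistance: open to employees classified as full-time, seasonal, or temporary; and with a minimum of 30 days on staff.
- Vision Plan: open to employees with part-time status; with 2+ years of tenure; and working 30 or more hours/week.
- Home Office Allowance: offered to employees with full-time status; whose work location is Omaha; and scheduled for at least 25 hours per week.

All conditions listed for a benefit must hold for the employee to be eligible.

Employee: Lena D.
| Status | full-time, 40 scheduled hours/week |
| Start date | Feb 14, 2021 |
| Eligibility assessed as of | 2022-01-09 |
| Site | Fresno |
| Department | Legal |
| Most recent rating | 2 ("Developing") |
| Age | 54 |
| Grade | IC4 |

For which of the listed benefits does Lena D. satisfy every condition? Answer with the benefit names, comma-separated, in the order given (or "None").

Service from Feb 14, 2021 to 2022-01-09: 329 days.
Phone Allowance — service 329 days ≥ 6 months (≈180 days) ✓; dept Legal ✗ → not eligible.
Adoption Assistance — service 329 days < 1 year (≈365 days) ✗ → not eligible.
Remote Work Stipend — status full-time ✓; service 329 days ≥ 4 weeks (≈28 days) ✓; rating 2 < 3 ✗ → not eligible.
Relocation Assistance — status full-time ✓; service 329 days ≥ 30 days ✓ → eligible.
Vision Plan — status full-time ✗ (requires part-time) → not eligible.
Home Office Allowance — status full-time ✓; site Fresno ✗ (not Omaha) → not eligible.

Relocation Assistance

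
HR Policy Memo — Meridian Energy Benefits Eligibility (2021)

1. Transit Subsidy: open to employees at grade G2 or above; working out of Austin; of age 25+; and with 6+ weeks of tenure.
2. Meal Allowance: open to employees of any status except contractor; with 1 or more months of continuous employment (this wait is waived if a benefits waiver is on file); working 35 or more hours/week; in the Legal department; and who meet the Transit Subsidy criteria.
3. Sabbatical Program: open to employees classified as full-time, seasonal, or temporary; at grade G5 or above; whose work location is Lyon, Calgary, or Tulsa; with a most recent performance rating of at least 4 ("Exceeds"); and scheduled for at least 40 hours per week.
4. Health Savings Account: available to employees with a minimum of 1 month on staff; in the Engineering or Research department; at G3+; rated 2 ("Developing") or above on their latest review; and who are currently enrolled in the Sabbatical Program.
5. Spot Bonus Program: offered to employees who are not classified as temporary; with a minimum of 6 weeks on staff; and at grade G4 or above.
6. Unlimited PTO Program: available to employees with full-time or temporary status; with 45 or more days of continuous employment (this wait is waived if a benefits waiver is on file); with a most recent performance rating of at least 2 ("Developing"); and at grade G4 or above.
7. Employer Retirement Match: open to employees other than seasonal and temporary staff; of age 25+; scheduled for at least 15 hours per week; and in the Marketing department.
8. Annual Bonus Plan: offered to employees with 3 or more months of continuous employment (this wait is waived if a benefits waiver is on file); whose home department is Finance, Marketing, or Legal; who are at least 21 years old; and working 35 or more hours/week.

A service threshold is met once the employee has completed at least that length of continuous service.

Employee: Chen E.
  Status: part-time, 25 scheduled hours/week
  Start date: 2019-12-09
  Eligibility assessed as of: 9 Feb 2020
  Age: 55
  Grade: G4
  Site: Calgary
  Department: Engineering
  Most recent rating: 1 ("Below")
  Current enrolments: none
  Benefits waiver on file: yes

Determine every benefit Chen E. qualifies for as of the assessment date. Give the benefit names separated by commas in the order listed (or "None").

Service from 2019-12-09 to 9 Feb 2020: 62 days.
Transit Subsidy — grade G4 ≥ G2 ✓; site Calgary ✗ (not Austin) → not eligible.
Meal Allowance — status part-time ✓ (not excluded); benefits waiver on file ✓; 25 hrs/wk < 35 ✗ → not eligible.
Sabbatical Program — status part-time ✗ (requires full-time, seasonal, or temporary) → not eligible.
Health Savings Account — service 62 days ≥ 1 month (≈30 days) ✓; dept Engineering ✓; grade G4 ≥ G3 ✓; rating 1 < 2 ✗ → not eligible.
Spot Bonus Program — status part-time ✓ (not excluded); service 62 days ≥ 6 weeks (≈42 days) ✓; grade G4 ≥ G4 ✓ → eligible.
Unlimited PTO Program — status part-time ✗ (requires full-time or temporary) → not eligible.
Employer Retirement Match — status part-time ✓ (not excluded); age 55 ≥ 25 ✓; 25 hrs/wk ≥ 15 ✓; dept Engineering ✗ → not eligible.
Annual Bonus Plan — benefits waiver on file ✓; dept Engineering ✗ → not eligible.

Spot Bonus Program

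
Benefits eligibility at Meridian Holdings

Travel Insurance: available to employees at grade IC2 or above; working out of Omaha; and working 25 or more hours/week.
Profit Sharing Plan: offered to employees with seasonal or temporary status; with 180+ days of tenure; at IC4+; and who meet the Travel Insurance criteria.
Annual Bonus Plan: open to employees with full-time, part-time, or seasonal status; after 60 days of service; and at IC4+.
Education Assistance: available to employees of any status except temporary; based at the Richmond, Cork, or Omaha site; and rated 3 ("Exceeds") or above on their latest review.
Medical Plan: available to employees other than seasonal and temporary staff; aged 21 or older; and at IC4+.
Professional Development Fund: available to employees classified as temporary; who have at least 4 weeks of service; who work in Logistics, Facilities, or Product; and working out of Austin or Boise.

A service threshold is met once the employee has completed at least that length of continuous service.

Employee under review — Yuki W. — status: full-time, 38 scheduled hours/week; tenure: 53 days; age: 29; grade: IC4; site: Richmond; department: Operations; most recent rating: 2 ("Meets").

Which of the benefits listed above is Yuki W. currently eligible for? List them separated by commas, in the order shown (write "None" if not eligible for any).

Medical Plan

Travel Insurance — grade IC4 ≥ IC2 ✓; site Richmond ✗ (not Omaha) → not eligible.
Profit Sharing Plan — status full-time ✗ (requires seasonal or temporary) → not eligible.
Annual Bonus Plan — status full-time ✓; service 53 days < 60 days ✗ → not eligible.
Education Assistance — status full-time ✓ (not excluded); site Richmond ✓; rating 2 < 3 ✗ → not eligible.
Medical Plan — status full-time ✓ (not excluded); age 29 ≥ 21 ✓; grade IC4 ≥ IC4 ✓ → eligible.
Professional Development Fund — status full-time ✗ (requires temporary) → not eligible.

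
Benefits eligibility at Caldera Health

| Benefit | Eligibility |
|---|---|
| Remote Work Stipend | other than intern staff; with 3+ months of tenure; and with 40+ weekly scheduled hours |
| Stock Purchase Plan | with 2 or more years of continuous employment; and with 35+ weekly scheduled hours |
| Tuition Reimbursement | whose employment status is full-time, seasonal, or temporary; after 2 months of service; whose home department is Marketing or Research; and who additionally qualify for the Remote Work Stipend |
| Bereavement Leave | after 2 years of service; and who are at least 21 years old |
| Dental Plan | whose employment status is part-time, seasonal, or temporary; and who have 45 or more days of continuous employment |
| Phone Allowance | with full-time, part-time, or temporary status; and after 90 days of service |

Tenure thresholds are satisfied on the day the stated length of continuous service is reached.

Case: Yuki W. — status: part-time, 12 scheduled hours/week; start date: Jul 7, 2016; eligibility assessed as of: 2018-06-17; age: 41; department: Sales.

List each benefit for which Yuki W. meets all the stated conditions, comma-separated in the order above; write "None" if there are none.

Service from Jul 7, 2016 to 2018-06-17: 710 days.
Remote Work Stipend — status part-time ✓ (not excluded); service 710 days ≥ 3 months (≈90 days) ✓; 12 hrs/wk < 40 ✗ → not eligible.
Stock Purchase Plan — service 710 days < 2 years (≈730 days) ✗ → not eligible.
Tuition Reimbursement — status part-time ✗ (requires full-time, seasonal, or temporary) → not eligible.
Bereavement Leave — service 710 days < 2 years (≈730 days) ✗ → not eligible.
Dental Plan — status part-time ✓; service 710 days ≥ 45 days ✓ → eligible.
Phone Allowance — status part-time ✓; service 710 days ≥ 90 days ✓ → eligible.

Dental Plan, Phone Allowance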